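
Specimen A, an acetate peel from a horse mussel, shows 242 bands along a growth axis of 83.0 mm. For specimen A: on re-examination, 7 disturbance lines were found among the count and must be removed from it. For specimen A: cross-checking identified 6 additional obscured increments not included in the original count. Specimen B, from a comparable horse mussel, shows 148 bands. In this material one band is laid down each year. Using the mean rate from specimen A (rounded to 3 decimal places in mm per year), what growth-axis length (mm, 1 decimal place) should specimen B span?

Specimen A: after corrections the count is 242 − 7 + 6 = 241 bands.
A: Extension rate ≈ 83.0 / 241 = 0.344 mm per year.
Length of B = 0.344 × 148 = 50.9 mm.

50.9 mm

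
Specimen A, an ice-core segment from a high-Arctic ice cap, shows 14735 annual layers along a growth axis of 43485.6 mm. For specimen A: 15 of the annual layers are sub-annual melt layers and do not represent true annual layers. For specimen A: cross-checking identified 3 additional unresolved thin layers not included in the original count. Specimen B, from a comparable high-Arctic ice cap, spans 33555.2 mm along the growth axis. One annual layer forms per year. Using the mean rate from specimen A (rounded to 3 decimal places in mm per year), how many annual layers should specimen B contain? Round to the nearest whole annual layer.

Specimen A: correcting the raw count gives 14735 − 15 + 3 = 14723 true annual layers.
A: Mean rate = 43485.6 mm / 14723 years ≈ 2.954 mm/yr.
For B, 33555.2 / 2.954 = 11359.24 years ≈ 11359 annual layers.

11359 annual layers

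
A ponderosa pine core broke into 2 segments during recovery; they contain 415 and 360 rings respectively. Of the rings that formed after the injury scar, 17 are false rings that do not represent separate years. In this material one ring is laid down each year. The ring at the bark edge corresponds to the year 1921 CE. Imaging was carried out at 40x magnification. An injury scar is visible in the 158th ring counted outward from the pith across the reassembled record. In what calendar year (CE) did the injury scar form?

Total rings = 415 + 360 = 775.
Between ring 158 and the bark edge there are 775 − 158 = 617 rings.
617 − 17 false = 600 true rings after the injury scar.
1921 − 600 = 1321 CE.

1321 CE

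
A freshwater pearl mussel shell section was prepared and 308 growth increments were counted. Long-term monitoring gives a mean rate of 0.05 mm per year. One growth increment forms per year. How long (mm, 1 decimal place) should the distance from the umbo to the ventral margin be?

15.4 mm

308 years of growth are recorded.
Predicted length = 0.05 mm/year × 308 years = 15.4 mm.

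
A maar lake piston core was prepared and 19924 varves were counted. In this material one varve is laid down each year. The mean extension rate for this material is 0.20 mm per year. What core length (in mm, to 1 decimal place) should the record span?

3984.8 mm

19924 years of growth are recorded.
Length ≈ 0.20 × 19924 = 3984.8 mm.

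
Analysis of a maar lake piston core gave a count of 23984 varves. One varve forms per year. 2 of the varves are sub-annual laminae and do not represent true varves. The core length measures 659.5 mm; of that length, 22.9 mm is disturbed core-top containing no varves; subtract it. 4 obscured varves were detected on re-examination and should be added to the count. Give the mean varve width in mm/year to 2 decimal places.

0.03 mm/year

Adjusted count: 23984 − 2 + 4 = 23986 varves.
Removing the 22.9 mm offcut leaves 659.5 − 22.9 = 636.6 mm.
Extension rate ≈ 636.6 / 23986 = 0.03 mm/year.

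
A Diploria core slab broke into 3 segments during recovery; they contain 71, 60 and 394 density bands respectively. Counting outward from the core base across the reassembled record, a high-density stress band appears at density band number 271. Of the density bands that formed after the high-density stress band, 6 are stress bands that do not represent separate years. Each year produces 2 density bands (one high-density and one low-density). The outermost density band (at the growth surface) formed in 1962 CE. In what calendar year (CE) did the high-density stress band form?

Total density bands = 71 + 60 + 394 = 525.
The high-density stress band sits at density band 271 from the core base, so 525 − 271 = 254 density bands formed after it.
Removing the 6 false density bands leaves 254 − 6 = 248 true density bands beyond the high-density stress band.
Dividing by 2 density bands per year: 248 / 2 = 124 years.
The density band at the growth surface is 1962 CE, so the high-density stress band dates to 1962 − 124 = 1838 CE.

1838 CE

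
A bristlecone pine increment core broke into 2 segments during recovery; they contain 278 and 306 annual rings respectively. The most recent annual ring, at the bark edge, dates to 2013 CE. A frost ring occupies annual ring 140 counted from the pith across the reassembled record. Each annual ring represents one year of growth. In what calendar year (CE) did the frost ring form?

Total annual rings = 278 + 306 = 584.
The frost ring sits at annual ring 140 from the pith, so 584 − 140 = 444 annual rings formed after it.
Counting back 444 years from 2013 CE places the frost ring in 2013 − 444 = 1569 CE.

1569 CE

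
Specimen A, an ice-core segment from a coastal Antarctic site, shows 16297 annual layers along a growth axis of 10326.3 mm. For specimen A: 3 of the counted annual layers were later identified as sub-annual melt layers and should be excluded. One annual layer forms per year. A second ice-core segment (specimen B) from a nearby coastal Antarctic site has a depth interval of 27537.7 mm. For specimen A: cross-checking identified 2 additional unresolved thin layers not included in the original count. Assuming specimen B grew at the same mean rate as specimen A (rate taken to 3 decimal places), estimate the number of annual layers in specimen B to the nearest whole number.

43435 annual layers

Specimen A: true annual layer count = 16297 − 3 + 2 = 16296.
A: Extension rate ≈ 10326.3 / 16296 = 0.634 mm per year.
B spans 27537.7 / 0.634 = 43434.86 years ≈ 43435 annual layers.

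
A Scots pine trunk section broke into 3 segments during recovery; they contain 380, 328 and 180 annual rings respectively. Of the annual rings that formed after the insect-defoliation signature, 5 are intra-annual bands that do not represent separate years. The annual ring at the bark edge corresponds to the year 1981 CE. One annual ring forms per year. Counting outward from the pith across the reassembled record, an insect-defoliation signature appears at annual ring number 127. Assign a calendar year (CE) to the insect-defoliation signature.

1225 CE

Total annual rings = 380 + 328 + 180 = 888.
888 − 127 = 761 annual rings lie beyond the insect-defoliation signature toward the bark edge.
Excluding 5 false annual rings: 761 − 5 = 756.
1981 − 756 = 1225 CE.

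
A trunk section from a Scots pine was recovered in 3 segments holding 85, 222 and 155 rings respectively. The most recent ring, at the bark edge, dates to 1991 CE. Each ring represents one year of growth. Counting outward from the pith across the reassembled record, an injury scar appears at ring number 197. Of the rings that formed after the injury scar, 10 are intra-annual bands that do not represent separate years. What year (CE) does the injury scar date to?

Total rings = 85 + 222 + 155 = 462.
Between ring 197 and the bark edge there are 462 − 197 = 265 rings.
Removing the 10 false rings leaves 265 − 10 = 255 true rings beyond the injury scar.
Counting back 255 years from 1991 CE places the injury scar in 1991 − 255 = 1736 CE.

1736 CE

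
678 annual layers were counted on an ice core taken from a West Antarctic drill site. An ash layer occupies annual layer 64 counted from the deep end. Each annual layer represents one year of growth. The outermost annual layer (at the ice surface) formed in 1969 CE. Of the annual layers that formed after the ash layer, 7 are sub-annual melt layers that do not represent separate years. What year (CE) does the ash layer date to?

1362 CE

Between annual layer 64 and the ice surface there are 678 − 64 = 614 annual layers.
614 − 7 false = 607 true annual layers after the ash layer.
Counting back 607 years from 1969 CE places the ash layer in 1969 − 607 = 1362 CE.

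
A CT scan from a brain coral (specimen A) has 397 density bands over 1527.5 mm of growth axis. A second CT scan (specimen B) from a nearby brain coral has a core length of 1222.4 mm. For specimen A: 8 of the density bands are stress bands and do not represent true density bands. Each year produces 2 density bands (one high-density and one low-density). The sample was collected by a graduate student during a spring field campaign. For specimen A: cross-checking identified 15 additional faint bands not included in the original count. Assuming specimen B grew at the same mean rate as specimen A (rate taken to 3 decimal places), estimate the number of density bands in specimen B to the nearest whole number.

323 density bands

Specimen A: adjusted count: 397 − 8 + 15 = 404 density bands.
Specimen A: dividing by 2 density bands per year: 404 / 2 = 202 years.
A: Mean rate = 1527.5 mm / 202 years ≈ 7.562 mm per year.
For B, 1222.4 / 7.562 = 161.65 years; at 2 density bands per year that is 161.65 × 2 ≈ 323 density bands.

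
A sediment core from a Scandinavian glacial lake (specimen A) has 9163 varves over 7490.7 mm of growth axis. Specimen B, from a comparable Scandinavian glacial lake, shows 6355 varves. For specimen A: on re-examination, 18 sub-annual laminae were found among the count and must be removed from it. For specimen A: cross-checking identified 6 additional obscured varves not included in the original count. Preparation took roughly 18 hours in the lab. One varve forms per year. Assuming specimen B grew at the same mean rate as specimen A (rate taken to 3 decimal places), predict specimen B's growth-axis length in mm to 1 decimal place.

5204.7 mm

Specimen A: correcting the raw count gives 9163 − 18 + 6 = 9151 true varves.
A: Mean rate = 7490.7 mm / 9151 years ≈ 0.819 mm/yr.
For B, 0.819 mm/year × 6355 years = 5204.7 mm.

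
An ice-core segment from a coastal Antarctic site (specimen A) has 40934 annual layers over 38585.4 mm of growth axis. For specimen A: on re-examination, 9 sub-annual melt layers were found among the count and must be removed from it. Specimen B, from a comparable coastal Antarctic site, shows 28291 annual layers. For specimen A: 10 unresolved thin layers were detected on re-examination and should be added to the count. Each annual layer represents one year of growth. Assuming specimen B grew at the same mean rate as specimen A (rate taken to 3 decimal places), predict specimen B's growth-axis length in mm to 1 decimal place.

Specimen A: true annual layer count = 40934 − 9 + 10 = 40935.
A: 38585.4 mm over 40935 years gives 38585.4 / 40935 ≈ 0.943 mm/yr.
For B, 0.943 mm/year × 28291 years = 26678.4 mm.

26678.4 mm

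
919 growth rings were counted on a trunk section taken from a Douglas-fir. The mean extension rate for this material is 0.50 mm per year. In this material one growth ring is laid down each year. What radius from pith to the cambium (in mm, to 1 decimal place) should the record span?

The record spans 919 years at 0.50 mm per year.
Length ≈ 0.50 × 919 = 459.5 mm.

459.5 mm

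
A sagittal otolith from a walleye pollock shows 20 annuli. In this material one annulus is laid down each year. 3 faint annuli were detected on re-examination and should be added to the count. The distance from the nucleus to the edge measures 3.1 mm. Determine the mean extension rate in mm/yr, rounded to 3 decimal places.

Correcting the raw count gives 20 + 3 = 23 true annuli.
3.1 mm over 23 years gives 3.1 / 23 ≈ 0.135 mm/yr.

0.135 mm/yr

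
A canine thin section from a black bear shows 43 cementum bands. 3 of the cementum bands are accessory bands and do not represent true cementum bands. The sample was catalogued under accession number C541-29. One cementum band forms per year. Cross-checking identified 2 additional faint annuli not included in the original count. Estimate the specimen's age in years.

Correcting the raw count gives 43 − 3 + 2 = 42 true cementum bands.
At one cementum band per year, that is 42 years.

42 years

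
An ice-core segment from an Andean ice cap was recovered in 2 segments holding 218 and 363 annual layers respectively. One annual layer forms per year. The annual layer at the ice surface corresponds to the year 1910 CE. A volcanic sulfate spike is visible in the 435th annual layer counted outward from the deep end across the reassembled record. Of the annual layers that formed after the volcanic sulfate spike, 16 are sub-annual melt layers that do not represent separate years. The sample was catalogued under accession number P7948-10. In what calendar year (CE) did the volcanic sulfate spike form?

Total annual layers = 218 + 363 = 581.
Between annual layer 435 and the ice surface there are 581 − 435 = 146 annual layers.
146 − 16 false = 130 true annual layers after the volcanic sulfate spike.
The annual layer at the ice surface is 1910 CE, so the volcanic sulfate spike dates to 1910 − 130 = 1780 CE.

1780 CE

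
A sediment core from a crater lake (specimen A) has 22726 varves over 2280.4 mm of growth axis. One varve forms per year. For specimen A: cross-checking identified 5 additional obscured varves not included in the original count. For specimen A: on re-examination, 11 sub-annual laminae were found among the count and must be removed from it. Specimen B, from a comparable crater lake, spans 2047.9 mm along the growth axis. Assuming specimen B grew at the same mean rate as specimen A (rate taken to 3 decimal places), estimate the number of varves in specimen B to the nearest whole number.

Specimen A: true varve count = 22726 − 11 + 5 = 22720.
A: Mean rate = 2280.4 mm / 22720 years ≈ 0.100 mm/yr.
Specimen B: 2047.9 mm / 0.100 mm per year = 20479.00 years ≈ 20479 varves.

20479 varves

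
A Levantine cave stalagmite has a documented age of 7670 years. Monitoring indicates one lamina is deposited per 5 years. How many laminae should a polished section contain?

1534 laminae

One lamina every 5 years means 7670 / 5 = 1534 laminae.
So 1534 laminae should be present.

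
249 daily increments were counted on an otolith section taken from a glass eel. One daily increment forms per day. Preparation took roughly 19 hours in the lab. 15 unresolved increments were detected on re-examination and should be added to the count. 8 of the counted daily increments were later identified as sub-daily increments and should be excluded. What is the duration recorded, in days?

After corrections the count is 249 − 8 + 15 = 256 daily increments.
With a one-to-one daily increment periodicity this is 256 days.

256 days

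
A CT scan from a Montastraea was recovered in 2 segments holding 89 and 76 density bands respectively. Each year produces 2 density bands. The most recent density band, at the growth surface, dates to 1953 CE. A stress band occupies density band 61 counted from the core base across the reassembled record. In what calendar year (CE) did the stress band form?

Total density bands = 89 + 76 = 165.
165 − 61 = 104 density bands lie beyond the stress band toward the growth surface.
104 density bands at 2 per year is 104 / 2 = 52 years.
1953 − 52 = 1901 CE.

1901 CE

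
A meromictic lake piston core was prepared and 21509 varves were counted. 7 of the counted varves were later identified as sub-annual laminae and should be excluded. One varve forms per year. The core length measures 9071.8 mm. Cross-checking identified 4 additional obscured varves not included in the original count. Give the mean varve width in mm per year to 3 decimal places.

0.422 mm per year

Adjusted count: 21509 − 7 + 4 = 21506 varves.
9071.8 mm over 21506 years gives 9071.8 / 21506 ≈ 0.422 mm per year.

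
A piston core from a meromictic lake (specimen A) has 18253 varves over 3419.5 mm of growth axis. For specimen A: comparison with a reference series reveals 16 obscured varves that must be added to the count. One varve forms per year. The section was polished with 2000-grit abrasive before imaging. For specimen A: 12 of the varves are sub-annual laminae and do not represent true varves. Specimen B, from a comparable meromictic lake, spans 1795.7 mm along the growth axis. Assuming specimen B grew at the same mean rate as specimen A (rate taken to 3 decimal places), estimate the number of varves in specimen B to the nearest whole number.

Specimen A: true varve count = 18253 − 12 + 16 = 18257.
A: 3419.5 mm over 18257 years gives 3419.5 / 18257 ≈ 0.187 mm per year.
B spans 1795.7 / 0.187 = 9602.67 years ≈ 9603 varves.

9603 varves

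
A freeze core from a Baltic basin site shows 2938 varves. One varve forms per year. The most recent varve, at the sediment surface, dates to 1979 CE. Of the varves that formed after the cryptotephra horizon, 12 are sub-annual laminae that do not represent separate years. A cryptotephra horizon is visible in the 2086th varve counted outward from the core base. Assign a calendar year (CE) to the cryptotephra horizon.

1139 CE

Between varve 2086 and the sediment surface there are 2938 − 2086 = 852 varves.
852 − 12 false = 840 true varves after the cryptotephra horizon.
Counting back 840 years from 1979 CE places the cryptotephra horizon in 1979 − 840 = 1139 CE.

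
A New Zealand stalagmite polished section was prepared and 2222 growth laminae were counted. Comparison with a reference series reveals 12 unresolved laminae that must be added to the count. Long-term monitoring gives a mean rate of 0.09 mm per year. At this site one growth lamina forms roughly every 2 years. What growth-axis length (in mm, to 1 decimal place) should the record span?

Adjusted count: 2222 + 12 = 2234 growth laminae.
Multiplying by 2 years per growth lamina: 2234 × 2 = 4468 years.
Predicted length = 0.09 mm/year × 4468 years = 402.1 mm.

402.1 mm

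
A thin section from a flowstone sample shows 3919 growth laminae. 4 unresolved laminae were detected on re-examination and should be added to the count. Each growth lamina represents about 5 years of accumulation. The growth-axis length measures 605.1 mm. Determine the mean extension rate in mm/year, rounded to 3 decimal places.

Correcting the raw count gives 3919 + 4 = 3923 true growth laminae.
3923 growth laminae at 5 years each span 3923 × 5 = 19615 years.
Mean rate = 605.1 mm / 19615 years ≈ 0.031 mm/year.

0.031 mm/year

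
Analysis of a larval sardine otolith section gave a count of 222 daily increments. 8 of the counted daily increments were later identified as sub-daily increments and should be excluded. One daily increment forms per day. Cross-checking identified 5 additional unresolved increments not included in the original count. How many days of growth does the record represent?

219 days

After corrections the count is 222 − 8 + 5 = 219 daily increments.
At one daily increment per day, that is 219 days.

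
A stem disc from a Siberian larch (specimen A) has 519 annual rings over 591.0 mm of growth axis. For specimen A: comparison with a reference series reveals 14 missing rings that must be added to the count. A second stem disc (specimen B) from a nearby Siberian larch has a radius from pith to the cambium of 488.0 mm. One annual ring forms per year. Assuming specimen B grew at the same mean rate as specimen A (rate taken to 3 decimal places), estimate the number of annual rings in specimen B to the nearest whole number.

440 annual rings

Specimen A: adjusted count: 519 + 14 = 533 annual rings.
A: Mean rate = 591.0 mm / 533 years ≈ 1.109 mm/year.
For B, 488.0 / 1.109 = 440.04 years ≈ 440 annual rings.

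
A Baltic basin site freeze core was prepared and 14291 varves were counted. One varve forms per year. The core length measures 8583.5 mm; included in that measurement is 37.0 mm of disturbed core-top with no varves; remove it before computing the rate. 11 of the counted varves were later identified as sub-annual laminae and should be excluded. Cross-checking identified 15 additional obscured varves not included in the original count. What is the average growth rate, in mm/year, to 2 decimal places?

After corrections the count is 14291 − 11 + 15 = 14295 varves.
The growth record spans 8583.5 − 37.0 = 8546.5 mm.
Mean rate = 8546.5 mm / 14295 years ≈ 0.60 mm/year.

0.60 mm/year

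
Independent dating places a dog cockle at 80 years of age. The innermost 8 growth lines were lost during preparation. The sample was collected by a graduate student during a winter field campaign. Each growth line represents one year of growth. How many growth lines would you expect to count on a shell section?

72 growth lines

One growth line per year gives 80 growth lines over 80 years.
Subtracting the 8 growth lines not captured gives 80 − 8 = 72 growth lines in the record.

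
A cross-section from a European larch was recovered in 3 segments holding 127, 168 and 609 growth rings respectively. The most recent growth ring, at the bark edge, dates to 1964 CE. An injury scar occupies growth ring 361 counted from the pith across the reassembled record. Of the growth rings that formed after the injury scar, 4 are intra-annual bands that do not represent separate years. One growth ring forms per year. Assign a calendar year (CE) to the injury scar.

1425 CE

Total growth rings = 127 + 168 + 609 = 904.
904 − 361 = 543 growth rings lie beyond the injury scar toward the bark edge.
Excluding 4 false growth rings: 543 − 4 = 539.
1964 − 539 = 1425 CE.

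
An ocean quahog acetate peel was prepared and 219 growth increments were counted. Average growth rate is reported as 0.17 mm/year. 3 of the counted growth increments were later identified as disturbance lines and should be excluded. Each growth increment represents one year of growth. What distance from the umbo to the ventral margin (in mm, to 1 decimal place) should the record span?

36.7 mm

Adjusted count: 219 − 3 = 216 growth increments.
Length ≈ 0.17 × 216 = 36.7 mm.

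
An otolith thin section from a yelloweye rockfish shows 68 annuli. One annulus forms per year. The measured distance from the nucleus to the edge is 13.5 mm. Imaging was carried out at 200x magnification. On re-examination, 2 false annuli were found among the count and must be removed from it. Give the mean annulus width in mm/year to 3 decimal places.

0.205 mm/year

Adjusted count: 68 − 2 = 66 annuli.
Extension rate ≈ 13.5 / 66 = 0.205 mm/year.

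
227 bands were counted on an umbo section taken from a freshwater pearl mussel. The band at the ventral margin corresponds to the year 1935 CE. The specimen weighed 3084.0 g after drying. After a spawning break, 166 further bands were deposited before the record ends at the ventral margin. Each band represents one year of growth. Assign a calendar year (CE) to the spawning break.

166 bands formed after the spawning break.
Counting back 166 years from 1935 CE places the spawning break in 1935 − 166 = 1769 CE.

1769 CE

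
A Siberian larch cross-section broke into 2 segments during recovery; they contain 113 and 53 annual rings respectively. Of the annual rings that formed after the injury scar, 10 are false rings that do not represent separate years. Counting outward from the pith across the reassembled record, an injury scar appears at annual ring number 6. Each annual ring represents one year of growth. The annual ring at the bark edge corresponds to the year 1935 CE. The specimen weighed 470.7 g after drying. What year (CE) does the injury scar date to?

Total annual rings = 113 + 53 = 166.
Between annual ring 6 and the bark edge there are 166 − 6 = 160 annual rings.
160 − 10 false = 150 true annual rings after the injury scar.
Counting back 150 years from 1935 CE places the injury scar in 1935 − 150 = 1785 CE.

1785 CE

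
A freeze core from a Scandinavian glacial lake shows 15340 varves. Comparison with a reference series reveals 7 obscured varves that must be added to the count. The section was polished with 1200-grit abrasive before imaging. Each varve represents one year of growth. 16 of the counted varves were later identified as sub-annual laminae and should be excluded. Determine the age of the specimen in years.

15331 years

After corrections the count is 15340 − 16 + 7 = 15331 varves.
One varve per year makes the duration 15331 years.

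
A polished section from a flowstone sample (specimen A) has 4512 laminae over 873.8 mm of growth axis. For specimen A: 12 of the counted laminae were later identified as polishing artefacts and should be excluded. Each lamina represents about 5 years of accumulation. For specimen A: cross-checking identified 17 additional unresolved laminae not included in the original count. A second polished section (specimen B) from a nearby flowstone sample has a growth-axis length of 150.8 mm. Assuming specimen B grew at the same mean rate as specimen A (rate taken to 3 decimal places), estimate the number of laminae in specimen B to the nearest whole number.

Specimen A: after corrections the count is 4512 − 12 + 17 = 4517 laminae.
Specimen A: multiplying by 5 years per lamina: 4517 × 5 = 22585 years.
A: Extension rate ≈ 873.8 / 22585 = 0.039 mm per year.
For B, 150.8 / 0.039 = 3866.67 years; at 5 years per lamina that is 3866.67 / 5 ≈ 773 laminae.

773 laminae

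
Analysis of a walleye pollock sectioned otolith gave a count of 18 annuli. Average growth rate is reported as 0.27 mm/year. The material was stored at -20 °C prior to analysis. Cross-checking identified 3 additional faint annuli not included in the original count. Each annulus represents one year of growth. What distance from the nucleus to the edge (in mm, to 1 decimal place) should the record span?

5.7 mm

True annulus count = 18 + 3 = 21.
Predicted length = 0.27 mm/year × 21 years = 5.7 mm.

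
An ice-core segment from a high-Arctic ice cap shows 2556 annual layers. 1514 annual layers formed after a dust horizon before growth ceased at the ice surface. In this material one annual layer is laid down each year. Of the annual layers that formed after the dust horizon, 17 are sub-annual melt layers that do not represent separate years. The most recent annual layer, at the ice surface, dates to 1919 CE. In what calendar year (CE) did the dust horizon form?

422 CE

1514 annual layers post-date the dust horizon.
Removing the 17 false annual layers leaves 1514 − 17 = 1497 true annual layers beyond the dust horizon.
1919 − 1497 = 422 CE.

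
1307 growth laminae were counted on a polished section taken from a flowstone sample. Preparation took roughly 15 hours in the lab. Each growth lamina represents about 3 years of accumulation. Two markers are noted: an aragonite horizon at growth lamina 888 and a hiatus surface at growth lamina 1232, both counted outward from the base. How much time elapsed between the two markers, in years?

1032 years

1232 − 888 = 344 growth laminae lie between the two events.
344 growth laminae at 3 years each span 344 × 3 = 1032 years.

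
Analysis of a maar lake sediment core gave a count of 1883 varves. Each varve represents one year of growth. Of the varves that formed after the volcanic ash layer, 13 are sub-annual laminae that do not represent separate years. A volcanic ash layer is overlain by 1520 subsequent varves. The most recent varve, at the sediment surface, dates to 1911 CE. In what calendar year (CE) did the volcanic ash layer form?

404 CE

1520 varves formed after the volcanic ash layer.
1520 − 13 false = 1507 true varves after the volcanic ash layer.
1911 − 1507 = 404 CE.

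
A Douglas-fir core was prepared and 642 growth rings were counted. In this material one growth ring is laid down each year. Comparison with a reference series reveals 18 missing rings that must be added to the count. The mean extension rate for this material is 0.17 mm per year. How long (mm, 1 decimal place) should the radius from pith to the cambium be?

After corrections the count is 642 + 18 = 660 growth rings.
Predicted length = 0.17 mm/year × 660 years = 112.2 mm.

112.2 mm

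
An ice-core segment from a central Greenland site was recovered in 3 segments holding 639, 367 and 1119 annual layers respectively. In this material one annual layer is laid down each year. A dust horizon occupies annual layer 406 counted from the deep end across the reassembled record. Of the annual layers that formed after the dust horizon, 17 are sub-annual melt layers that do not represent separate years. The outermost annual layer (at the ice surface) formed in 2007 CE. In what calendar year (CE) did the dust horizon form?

Total annual layers = 639 + 367 + 1119 = 2125.
The dust horizon sits at annual layer 406 from the deep end, so 2125 − 406 = 1719 annual layers formed after it.
1719 − 17 false = 1702 true annual layers after the dust horizon.
2007 − 1702 = 305 CE.

305 CE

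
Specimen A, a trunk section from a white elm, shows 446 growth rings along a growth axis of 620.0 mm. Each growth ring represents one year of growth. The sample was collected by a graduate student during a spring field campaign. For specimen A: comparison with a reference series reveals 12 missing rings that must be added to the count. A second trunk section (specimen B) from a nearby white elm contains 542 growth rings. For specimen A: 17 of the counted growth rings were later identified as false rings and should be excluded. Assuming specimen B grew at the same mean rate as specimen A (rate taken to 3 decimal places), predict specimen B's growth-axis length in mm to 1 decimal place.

762.1 mm

Specimen A: true growth ring count = 446 − 17 + 12 = 441.
A: 620.0 mm over 441 years gives 620.0 / 441 ≈ 1.406 mm/year.
B's length ≈ 1.406 × 542 = 762.1 mm.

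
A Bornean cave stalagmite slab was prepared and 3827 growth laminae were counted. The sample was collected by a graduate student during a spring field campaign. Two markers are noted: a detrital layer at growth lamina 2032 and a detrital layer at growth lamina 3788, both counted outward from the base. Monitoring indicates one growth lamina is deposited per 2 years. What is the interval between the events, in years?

The two markers are separated by 3788 − 2032 = 1756 growth laminae.
Multiplying by 2 years per growth lamina: 1756 × 2 = 3512 years.

3512 years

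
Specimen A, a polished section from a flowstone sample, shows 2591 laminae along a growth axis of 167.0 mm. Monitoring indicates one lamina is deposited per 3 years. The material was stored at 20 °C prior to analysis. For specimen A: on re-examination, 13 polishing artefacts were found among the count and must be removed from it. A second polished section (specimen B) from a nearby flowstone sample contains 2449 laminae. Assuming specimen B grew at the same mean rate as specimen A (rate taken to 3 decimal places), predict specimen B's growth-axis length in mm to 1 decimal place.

161.6 mm

Specimen A: correcting the raw count gives 2591 − 13 = 2578 true laminae.
Specimen A: 2578 laminae at 3 years each span 2578 × 3 = 7734 years.
A: Extension rate ≈ 167.0 / 7734 = 0.022 mm per year.
Specimen B: multiplying by 3 years per lamina: 2449 × 3 = 7347 years. B's length ≈ 0.022 × 7347 = 161.6 mm.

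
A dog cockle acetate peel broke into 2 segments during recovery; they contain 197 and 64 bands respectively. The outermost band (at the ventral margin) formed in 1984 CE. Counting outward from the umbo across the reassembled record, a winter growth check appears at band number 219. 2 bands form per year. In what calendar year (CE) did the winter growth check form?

Total bands = 197 + 64 = 261.
261 − 219 = 42 bands lie beyond the winter growth check toward the ventral margin.
Dividing by 2 bands per year: 42 / 2 = 21 years.
1984 − 21 = 1963 CE.

1963 CE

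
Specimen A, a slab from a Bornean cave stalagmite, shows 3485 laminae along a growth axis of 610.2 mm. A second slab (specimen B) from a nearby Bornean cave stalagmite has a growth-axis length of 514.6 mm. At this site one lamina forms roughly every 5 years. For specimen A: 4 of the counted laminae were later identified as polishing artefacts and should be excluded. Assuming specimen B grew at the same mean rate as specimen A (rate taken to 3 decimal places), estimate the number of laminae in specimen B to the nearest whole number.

Specimen A: adjusted count: 3485 − 4 = 3481 laminae.
Specimen A: at 5 years per lamina, 3481 × 5 = 17405 years.
A: 610.2 mm over 17405 years gives 610.2 / 17405 ≈ 0.035 mm/yr.
Specimen B: 514.6 mm / 0.035 mm per year = 14702.86 years; at 5 years per lamina that is 14702.86 / 5 ≈ 2941 laminae.

2941 laminae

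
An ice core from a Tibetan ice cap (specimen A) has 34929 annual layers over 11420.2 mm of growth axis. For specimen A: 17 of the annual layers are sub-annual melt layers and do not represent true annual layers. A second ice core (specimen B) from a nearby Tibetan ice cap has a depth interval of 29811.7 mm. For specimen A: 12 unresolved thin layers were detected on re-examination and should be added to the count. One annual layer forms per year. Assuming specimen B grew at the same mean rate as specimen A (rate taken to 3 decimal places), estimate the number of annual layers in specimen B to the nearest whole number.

91167 annual layers

Specimen A: adjusted count: 34929 − 17 + 12 = 34924 annual layers.
A: Extension rate ≈ 11420.2 / 34924 = 0.327 mm/yr.
Specimen B: 29811.7 mm / 0.327 mm per year = 91167.28 years ≈ 91167 annual layers.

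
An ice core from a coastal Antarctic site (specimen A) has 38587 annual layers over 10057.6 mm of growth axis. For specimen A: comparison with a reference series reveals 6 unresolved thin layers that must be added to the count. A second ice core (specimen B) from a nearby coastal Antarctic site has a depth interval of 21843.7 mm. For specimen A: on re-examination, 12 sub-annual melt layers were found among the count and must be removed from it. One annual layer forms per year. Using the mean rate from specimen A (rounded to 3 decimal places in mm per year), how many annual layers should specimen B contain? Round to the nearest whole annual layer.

83692 annual layers

Specimen A: true annual layer count = 38587 − 12 + 6 = 38581.
A: 10057.6 mm over 38581 years gives 10057.6 / 38581 ≈ 0.261 mm per year.
For B, 21843.7 / 0.261 = 83692.34 years ≈ 83692 annual layers.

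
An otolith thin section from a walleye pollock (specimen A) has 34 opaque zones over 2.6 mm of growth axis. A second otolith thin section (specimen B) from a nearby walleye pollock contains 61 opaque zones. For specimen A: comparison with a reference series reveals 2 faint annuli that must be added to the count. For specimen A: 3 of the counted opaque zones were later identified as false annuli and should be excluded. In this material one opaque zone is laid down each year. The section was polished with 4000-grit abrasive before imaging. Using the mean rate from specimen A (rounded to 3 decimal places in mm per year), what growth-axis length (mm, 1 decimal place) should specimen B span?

4.8 mm

Specimen A: adjusted count: 34 − 3 + 2 = 33 opaque zones.
A: Mean rate = 2.6 mm / 33 years ≈ 0.079 mm/year.
B's length ≈ 0.079 × 61 = 4.8 mm.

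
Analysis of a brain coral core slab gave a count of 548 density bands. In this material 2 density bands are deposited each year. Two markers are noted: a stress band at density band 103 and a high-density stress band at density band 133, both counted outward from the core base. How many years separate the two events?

Separation: 133 − 103 = 30 density bands.
Dividing by 2 density bands per year: 30 / 2 = 15 years.

15 yr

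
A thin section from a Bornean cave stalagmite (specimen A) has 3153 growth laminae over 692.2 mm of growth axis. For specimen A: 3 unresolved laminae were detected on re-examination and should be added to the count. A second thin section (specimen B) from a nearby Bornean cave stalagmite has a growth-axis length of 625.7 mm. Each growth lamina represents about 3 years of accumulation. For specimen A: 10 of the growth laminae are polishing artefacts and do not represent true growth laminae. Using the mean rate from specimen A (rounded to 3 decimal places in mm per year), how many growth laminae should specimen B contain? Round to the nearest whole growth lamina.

2857 growth laminae

Specimen A: after corrections the count is 3153 − 10 + 3 = 3146 growth laminae.
Specimen A: at 3 years per growth lamina, 3146 × 3 = 9438 years.
A: Mean rate = 692.2 mm / 9438 years ≈ 0.073 mm per year.
Specimen B: 625.7 mm / 0.073 mm per year = 8571.23 years; at 3 years per growth lamina that is 8571.23 / 3 ≈ 2857 growth laminae.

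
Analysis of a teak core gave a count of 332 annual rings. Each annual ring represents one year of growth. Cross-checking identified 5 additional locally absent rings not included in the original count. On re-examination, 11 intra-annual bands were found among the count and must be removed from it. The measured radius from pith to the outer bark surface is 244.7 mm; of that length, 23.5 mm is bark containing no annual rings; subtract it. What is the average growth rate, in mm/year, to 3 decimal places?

After corrections the count is 332 − 11 + 5 = 326 annual rings.
Net length = 244.7 − 23.5 = 221.2 mm.
Mean rate = 221.2 mm / 326 years ≈ 0.679 mm/year.

0.679 mm/year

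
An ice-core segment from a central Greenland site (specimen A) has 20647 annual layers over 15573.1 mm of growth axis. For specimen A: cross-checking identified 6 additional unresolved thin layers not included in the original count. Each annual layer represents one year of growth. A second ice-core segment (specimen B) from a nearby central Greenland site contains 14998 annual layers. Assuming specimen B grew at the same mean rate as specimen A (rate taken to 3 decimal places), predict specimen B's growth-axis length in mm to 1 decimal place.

11308.5 mm

Specimen A: adjusted count: 20647 + 6 = 20653 annual layers.
A: 15573.1 mm over 20653 years gives 15573.1 / 20653 ≈ 0.754 mm per year.
For B, 0.754 mm/year × 14998 years = 11308.5 mm.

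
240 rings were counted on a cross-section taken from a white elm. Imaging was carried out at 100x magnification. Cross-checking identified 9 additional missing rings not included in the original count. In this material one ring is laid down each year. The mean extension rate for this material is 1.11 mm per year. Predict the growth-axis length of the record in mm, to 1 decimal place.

Correcting the raw count gives 240 + 9 = 249 true rings.
Length ≈ 1.11 × 249 = 276.4 mm.

276.4 mm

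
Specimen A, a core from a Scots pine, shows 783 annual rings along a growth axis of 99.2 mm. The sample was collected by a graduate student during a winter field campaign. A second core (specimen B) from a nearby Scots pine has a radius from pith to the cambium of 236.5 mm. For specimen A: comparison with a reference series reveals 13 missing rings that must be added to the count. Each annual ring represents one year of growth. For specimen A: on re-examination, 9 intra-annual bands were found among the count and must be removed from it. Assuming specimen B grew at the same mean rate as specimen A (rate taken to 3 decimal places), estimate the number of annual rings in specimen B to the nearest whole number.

1877 annual rings

Specimen A: after corrections the count is 783 − 9 + 13 = 787 annual rings.
A: Mean rate = 99.2 mm / 787 years ≈ 0.126 mm/yr.
Specimen B: 236.5 mm / 0.126 mm per year = 1876.98 years ≈ 1877 annual rings.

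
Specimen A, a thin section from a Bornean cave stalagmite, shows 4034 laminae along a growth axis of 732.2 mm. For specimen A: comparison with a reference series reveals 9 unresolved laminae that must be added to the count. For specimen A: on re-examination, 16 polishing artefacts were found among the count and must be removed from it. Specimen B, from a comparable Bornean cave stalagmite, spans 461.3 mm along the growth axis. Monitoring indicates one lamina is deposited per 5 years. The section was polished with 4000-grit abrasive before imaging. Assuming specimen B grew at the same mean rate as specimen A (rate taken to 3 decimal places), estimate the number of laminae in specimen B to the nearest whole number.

2563 laminae

Specimen A: adjusted count: 4034 − 16 + 9 = 4027 laminae.
Specimen A: 4027 laminae at 5 years each span 4027 × 5 = 20135 years.
A: 732.2 mm over 20135 years gives 732.2 / 20135 ≈ 0.036 mm/year.
Specimen B: 461.3 mm / 0.036 mm per year = 12813.89 years; at 5 years per lamina that is 12813.89 / 5 ≈ 2563 laminae.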